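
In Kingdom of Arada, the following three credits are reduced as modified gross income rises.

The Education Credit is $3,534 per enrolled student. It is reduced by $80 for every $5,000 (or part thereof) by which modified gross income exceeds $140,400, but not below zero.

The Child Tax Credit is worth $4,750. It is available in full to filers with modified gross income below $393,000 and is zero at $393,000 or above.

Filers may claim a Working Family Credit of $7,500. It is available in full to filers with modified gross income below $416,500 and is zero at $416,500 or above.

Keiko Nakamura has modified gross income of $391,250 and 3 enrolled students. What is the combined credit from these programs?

$18,772

Education Credit: base = 3 × $3,534 = $10,602. income exceeds $140,400 by $250,850, which is 51 full-or-partial $5,000 increments; reduction = 51 × $80 = $4,080, leaving $6,522.
Child Tax Credit: $391,250 is below the $393,000 cutoff, so the full $4,750 applies.
Working Family Credit: $391,250 is below the $416,500 cutoff, so the full $7,500 applies.
Total: $6,522 + $4,750 + $7,500 = $18,772.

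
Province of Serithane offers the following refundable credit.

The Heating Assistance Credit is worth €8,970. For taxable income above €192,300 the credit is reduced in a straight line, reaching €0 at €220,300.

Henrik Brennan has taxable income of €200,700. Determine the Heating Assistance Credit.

€6,279

Heating Assistance Credit: €200,700 is €8,400 into a €28,000 phase-out range, leaving 19,600/28,000 of the credit: €8,970 × 19,600/28,000 = €6,279.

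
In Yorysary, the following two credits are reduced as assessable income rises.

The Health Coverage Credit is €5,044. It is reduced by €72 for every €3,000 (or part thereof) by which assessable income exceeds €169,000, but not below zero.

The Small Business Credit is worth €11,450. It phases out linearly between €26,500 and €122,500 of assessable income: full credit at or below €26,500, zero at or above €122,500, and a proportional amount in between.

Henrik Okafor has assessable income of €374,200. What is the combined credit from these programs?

Health Coverage Credit: income exceeds €169,000 by €205,200, which is 69 full-or-partial €3,000 increments; reduction = 69 × €72 = €4,968, leaving €76.
Small Business Credit: €374,200 is at or above €122,500, so the credit is €0.
Total: €76 + €0 = €76.

€76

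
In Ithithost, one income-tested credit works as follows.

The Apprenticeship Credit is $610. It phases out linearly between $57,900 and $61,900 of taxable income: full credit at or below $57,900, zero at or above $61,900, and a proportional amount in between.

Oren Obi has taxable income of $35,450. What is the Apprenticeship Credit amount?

$610

Apprenticeship Credit: $35,450 is at or below the $57,900 threshold, so the full $610 applies.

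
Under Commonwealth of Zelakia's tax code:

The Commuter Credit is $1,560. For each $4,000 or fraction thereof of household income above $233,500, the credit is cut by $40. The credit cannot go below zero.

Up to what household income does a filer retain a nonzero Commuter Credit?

After 38 increments the reduction is 38 × $40 = $1,520, leaving $40; one more increment wipes it out. Increment 38 ends at excess 38 × $4,000 = $152,000, so the highest qualifying income is $233,500 + $152,000 = $385,500.

$385,500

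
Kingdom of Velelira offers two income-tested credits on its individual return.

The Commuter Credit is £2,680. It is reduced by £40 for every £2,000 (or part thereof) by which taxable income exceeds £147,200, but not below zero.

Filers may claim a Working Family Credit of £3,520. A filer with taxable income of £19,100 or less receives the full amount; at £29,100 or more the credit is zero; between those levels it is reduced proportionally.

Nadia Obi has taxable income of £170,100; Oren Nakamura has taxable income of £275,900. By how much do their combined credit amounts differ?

Nadia (£170,100): Commuter Credit: income exceeds £147,200 by £22,900, which is 12 full-or-partial £2,000 increments; reduction = 12 × £40 = £480, leaving £2,200. Working Family Credit: £170,100 is at or above £29,100, so the credit is £0. total £2,200 + £0 = £2,200
Oren (£275,900): Commuter Credit: income exceeds £147,200 by £128,700, which is 65 full-or-partial £2,000 increments; reduction = 65 × £40 = £2,600, leaving £80. Working Family Credit: £275,900 is at or above £29,100, so the credit is £0. total £80 + £0 = £80
Difference: |£2,200 − £80| = £2,120.

£2,120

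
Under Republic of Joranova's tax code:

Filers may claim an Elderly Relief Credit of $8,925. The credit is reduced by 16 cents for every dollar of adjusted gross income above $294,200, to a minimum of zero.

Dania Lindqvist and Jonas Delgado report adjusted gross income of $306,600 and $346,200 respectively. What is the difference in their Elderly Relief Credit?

$6,336

Dania ($306,600): Elderly Relief Credit: 16% of the $12,400 excess over $294,200 is $1,984; credit = $8,925 − $1,984 = $6,941.
Jonas ($346,200): Elderly Relief Credit: 16% of the $52,000 excess over $294,200 is $8,320; credit = $8,925 − $8,320 = $605.
Difference: |$6,941 − $605| = $6,336.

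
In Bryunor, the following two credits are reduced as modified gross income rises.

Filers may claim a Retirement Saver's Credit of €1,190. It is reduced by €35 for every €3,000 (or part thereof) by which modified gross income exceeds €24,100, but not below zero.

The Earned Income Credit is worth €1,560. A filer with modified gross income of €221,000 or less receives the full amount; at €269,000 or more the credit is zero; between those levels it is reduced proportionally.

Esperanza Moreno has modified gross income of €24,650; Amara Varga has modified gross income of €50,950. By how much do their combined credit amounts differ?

€280

Esperanza (€24,650): Retirement Saver's Credit: income exceeds €24,100 by €550, which is 1 full-or-partial €3,000 increment; reduction = 1 × €35 = €35, leaving €1,155. Earned Income Credit: €24,650 is at or below the €221,000 threshold, so the full €1,560 applies. total €1,155 + €1,560 = €2,715
Amara (€50,950): Retirement Saver's Credit: income exceeds €24,100 by €26,850, which is 9 full-or-partial €3,000 increments; reduction = 9 × €35 = €315, leaving €875. Earned Income Credit: €50,950 is at or below the €221,000 threshold, so the full €1,560 applies. total €875 + €1,560 = €2,435
Difference: |€2,715 − €2,435| = €280.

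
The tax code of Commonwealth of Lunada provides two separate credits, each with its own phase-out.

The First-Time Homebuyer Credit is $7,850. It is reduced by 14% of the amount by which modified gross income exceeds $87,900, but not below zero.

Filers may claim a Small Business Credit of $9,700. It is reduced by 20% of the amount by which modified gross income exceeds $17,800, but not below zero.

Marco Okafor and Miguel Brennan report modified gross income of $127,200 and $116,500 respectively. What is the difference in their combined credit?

Marco ($127,200): First-Time Homebuyer Credit: 14% of the $39,300 excess over $87,900 is $5,502; credit = $7,850 − $5,502 = $2,348. Small Business Credit: 20% of the $109,400 excess over $17,800 is $21,880 ≥ base, so the credit is $0. total $2,348 + $0 = $2,348
Miguel ($116,500): First-Time Homebuyer Credit: 14% of the $28,600 excess over $87,900 is $4,004; credit = $7,850 − $4,004 = $3,846. Small Business Credit: 20% of the $98,700 excess over $17,800 is $19,740 ≥ base, so the credit is $0. total $3,846 + $0 = $3,846
Difference: |$2,348 − $3,846| = $1,498.

$1,498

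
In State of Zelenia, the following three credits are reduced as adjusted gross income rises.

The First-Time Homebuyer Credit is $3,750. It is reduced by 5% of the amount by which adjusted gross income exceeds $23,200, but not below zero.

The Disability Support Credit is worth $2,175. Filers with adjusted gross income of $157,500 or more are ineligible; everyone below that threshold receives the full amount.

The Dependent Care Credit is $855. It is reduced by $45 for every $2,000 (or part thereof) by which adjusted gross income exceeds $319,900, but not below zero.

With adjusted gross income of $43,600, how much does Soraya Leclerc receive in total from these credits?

First-Time Homebuyer Credit: 5% of the $20,400 excess over $23,200 is $1,020; credit = $3,750 − $1,020 = $2,730.
Disability Support Credit: $43,600 is below the $157,500 cutoff, so the full $2,175 applies.
Dependent Care Credit: $43,600 is at or below the $319,900 threshold, so the full $855 applies.
Total: $2,730 + $2,175 + $855 = $5,760.

$5,760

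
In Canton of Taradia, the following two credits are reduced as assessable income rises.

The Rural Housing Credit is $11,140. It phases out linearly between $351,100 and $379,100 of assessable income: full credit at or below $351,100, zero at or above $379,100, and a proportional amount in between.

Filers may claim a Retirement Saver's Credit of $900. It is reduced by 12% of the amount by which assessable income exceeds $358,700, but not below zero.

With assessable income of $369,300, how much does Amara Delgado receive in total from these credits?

$3,899

Rural Housing Credit: $369,300 is $18,200 into a $28,000 phase-out range, leaving 9,800/28,000 of the credit: $11,140 × 9,800/28,000 = $3,899.
Retirement Saver's Credit: 12% of the $10,600 excess over $358,700 is $1,272 ≥ base, so the credit is $0.
Total: $3,899 + $0 = $3,899.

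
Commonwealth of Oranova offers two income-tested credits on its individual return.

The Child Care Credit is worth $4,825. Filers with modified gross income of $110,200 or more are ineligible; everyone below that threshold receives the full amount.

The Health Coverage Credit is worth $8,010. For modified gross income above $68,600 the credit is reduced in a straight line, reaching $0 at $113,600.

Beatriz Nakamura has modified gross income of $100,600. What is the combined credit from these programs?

Child Care Credit: $100,600 is below the $110,200 cutoff, so the full $4,825 applies.
Health Coverage Credit: $100,600 is $32,000 into a $45,000 phase-out range, leaving 13,000/45,000 of the credit: $8,010 × 13,000/45,000 = $2,314.
Total: $4,825 + $2,314 = $7,139.

$7,139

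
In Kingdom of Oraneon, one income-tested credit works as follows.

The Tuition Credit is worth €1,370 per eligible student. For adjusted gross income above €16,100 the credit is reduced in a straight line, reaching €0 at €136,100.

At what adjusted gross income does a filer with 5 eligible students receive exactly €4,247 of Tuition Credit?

Full credit = 5 × €1,370 = €6,850.
€4,247 is 4,247/6,850 of the full €6,850, so 2,603/6,850 of the €120,000 range has been used: income = €16,100 + €120,000 × 2,603/6,850 = €61,700.

€61,700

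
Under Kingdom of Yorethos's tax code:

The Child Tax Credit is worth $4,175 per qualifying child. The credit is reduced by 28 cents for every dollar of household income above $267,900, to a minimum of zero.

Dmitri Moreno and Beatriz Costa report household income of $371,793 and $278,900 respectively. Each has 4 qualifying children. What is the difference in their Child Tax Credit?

Dmitri ($371,793): Child Tax Credit: base = 4 × $4,175 = $16,700. 28% of the $103,893 excess over $267,900 is $29,090.04 ≥ base, so the credit is $0.
Beatriz ($278,900): Child Tax Credit: base = 4 × $4,175 = $16,700. 28% of the $11,000 excess over $267,900 is $3,080; credit = $16,700 − $3,080 = $13,620.
Difference: |$0 − $13,620| = $13,620.

$13,620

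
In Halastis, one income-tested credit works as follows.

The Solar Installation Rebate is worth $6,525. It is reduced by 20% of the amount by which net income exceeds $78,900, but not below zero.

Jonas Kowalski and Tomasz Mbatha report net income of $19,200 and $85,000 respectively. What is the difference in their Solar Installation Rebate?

$1,220

Jonas ($19,200): Solar Installation Rebate: $19,200 is at or below the $78,900 threshold, so the full $6,525 applies.
Tomasz ($85,000): Solar Installation Rebate: 20% of the $6,100 excess over $78,900 is $1,220; credit = $6,525 − $1,220 = $5,305.
Difference: |$6,525 − $5,305| = $1,220.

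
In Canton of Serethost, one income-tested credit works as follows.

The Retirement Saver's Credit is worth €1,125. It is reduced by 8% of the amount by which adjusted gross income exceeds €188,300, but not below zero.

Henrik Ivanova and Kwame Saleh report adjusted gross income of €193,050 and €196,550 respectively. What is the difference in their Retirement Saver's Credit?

€280

Henrik (€193,050): Retirement Saver's Credit: 8% of the €4,750 excess over €188,300 is €380; credit = €1,125 − €380 = €745.
Kwame (€196,550): Retirement Saver's Credit: 8% of the €8,250 excess over €188,300 is €660; credit = €1,125 − €660 = €465.
Difference: |€745 − €465| = €280.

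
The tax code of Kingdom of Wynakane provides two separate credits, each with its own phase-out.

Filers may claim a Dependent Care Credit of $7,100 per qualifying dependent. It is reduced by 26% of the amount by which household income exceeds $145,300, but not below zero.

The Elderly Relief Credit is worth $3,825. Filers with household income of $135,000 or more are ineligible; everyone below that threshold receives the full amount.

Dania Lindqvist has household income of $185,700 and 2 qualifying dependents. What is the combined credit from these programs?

$3,696

Dependent Care Credit: base = 2 × $7,100 = $14,200. 26% of the $40,400 excess over $145,300 is $10,504; credit = $14,200 − $10,504 = $3,696.
Elderly Relief Credit: $185,700 meets or exceeds the $135,000 cutoff, so the credit is $0.
Total: $3,696 + $0 = $3,696.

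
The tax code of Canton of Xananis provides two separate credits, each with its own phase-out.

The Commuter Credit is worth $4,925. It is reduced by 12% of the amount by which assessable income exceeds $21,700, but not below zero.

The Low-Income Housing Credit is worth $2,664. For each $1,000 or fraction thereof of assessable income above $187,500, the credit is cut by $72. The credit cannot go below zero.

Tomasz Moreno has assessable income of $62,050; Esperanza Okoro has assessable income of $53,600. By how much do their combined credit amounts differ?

$1,014

Tomasz ($62,050): Commuter Credit: 12% of the $40,350 excess over $21,700 is $4,842; credit = $4,925 − $4,842 = $83. Low-Income Housing Credit: $62,050 is at or below the $187,500 threshold, so the full $2,664 applies. total $83 + $2,664 = $2,747
Esperanza ($53,600): Commuter Credit: 12% of the $31,900 excess over $21,700 is $3,828; credit = $4,925 − $3,828 = $1,097. Low-Income Housing Credit: $53,600 is at or below the $187,500 threshold, so the full $2,664 applies. total $1,097 + $2,664 = $3,761
Difference: |$2,747 − $3,761| = $1,014.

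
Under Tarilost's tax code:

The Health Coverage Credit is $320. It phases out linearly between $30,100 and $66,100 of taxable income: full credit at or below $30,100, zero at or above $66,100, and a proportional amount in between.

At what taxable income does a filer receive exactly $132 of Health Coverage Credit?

$132 is 132/320 of the full $320, so 188/320 of the $36,000 range has been used: income = $30,100 + $36,000 × 188/320 = $51,250.

$51,250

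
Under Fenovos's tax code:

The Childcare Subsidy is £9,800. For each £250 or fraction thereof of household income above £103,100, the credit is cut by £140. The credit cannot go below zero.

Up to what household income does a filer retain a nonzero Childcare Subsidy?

£120,350

After 69 increments the reduction is 69 × £140 = £9,660, leaving £140; one more increment wipes it out. Increment 69 ends at excess 69 × £250 = £17,250, so the highest qualifying income is £103,100 + £17,250 = £120,350.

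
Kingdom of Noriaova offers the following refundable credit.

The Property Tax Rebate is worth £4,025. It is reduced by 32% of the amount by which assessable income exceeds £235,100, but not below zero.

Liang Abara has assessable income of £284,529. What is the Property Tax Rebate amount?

Property Tax Rebate: 32% of the £49,429 excess over £235,100 is £15,817.28 ≥ base, so the credit is £0.

£0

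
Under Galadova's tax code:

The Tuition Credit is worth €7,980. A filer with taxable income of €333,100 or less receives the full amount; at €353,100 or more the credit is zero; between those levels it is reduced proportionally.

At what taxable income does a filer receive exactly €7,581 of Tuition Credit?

€7,581 is 7,581/7,980 of the full €7,980, so 399/7,980 of the €20,000 range has been used: income = €333,100 + €20,000 × 399/7,980 = €334,100.

€334,100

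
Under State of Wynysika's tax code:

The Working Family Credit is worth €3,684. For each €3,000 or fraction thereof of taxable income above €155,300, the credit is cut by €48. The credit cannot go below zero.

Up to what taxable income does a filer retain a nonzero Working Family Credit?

€383,300

After 76 increments the reduction is 76 × €48 = €3,648, leaving €36; one more increment wipes it out. Increment 76 ends at excess 76 × €3,000 = €228,000, so the highest qualifying income is €155,300 + €228,000 = €383,300.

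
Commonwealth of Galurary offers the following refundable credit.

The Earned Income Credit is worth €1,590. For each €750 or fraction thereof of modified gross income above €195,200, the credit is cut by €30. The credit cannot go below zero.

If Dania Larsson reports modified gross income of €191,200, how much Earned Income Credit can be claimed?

Earned Income Credit: €191,200 is at or below the €195,200 threshold, so the full €1,590 applies.

€1,590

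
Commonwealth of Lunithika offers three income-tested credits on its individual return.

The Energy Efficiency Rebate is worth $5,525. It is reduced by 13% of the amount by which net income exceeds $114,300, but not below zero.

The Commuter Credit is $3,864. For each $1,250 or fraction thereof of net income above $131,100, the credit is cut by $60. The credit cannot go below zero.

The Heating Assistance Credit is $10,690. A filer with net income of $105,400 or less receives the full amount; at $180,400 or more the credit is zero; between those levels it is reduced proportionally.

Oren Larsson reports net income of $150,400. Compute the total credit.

$8,012

Energy Efficiency Rebate: 13% of the $36,100 excess over $114,300 is $4,693; credit = $5,525 − $4,693 = $832.
Commuter Credit: income exceeds $131,100 by $19,300, which is 16 full-or-partial $1,250 increments; reduction = 16 × $60 = $960, leaving $2,904.
Heating Assistance Credit: $150,400 is $45,000 into a $75,000 phase-out range, leaving 30,000/75,000 of the credit: $10,690 × 30,000/75,000 = $4,276.
Total: $832 + $2,904 + $4,276 = $8,012.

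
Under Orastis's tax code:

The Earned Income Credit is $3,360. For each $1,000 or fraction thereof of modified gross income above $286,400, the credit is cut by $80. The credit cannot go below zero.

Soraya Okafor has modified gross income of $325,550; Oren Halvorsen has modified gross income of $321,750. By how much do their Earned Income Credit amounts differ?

Soraya ($325,550): Earned Income Credit: income exceeds $286,400 by $39,150, which is 40 full-or-partial $1,000 increments; reduction = 40 × $80 = $3,200, leaving $160.
Oren ($321,750): Earned Income Credit: income exceeds $286,400 by $35,350, which is 36 full-or-partial $1,000 increments; reduction = 36 × $80 = $2,880, leaving $480.
Difference: |$160 − $480| = $320.

$320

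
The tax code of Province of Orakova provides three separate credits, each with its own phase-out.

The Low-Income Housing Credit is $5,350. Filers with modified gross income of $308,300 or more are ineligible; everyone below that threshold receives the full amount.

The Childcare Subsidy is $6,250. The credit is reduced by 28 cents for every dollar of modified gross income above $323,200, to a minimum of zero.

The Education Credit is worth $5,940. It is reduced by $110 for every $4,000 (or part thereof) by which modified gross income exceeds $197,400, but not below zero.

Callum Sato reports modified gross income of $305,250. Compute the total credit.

Low-Income Housing Credit: $305,250 is below the $308,300 cutoff, so the full $5,350 applies.
Childcare Subsidy: $305,250 is at or below the $323,200 threshold, so the full $6,250 applies.
Education Credit: income exceeds $197,400 by $107,850, which is 27 full-or-partial $4,000 increments; reduction = 27 × $110 = $2,970, leaving $2,970.
Total: $5,350 + $6,250 + $2,970 = $14,570.

$14,570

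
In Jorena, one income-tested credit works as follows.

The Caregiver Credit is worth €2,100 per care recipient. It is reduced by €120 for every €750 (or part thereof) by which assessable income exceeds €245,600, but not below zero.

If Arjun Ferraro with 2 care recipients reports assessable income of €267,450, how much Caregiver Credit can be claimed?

Caregiver Credit: base = 2 × €2,100 = €4,200. income exceeds €245,600 by €21,850, which is 30 full-or-partial €750 increments; reduction = 30 × €120 = €3,600, leaving €600.

€600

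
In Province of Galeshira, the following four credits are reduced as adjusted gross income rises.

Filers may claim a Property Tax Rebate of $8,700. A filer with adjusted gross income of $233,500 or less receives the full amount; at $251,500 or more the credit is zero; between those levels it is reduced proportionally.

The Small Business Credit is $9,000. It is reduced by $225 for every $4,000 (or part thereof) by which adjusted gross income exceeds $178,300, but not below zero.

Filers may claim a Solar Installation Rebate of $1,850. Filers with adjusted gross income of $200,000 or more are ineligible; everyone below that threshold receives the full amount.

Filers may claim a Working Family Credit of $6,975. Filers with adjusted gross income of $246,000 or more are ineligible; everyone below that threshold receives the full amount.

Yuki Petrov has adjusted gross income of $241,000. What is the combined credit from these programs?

$17,450

Property Tax Rebate: $241,000 is $7,500 into a $18,000 phase-out range, leaving 10,500/18,000 of the credit: $8,700 × 10,500/18,000 = $5,075.
Small Business Credit: income exceeds $178,300 by $62,700, which is 16 full-or-partial $4,000 increments; reduction = 16 × $225 = $3,600, leaving $5,400.
Solar Installation Rebate: $241,000 meets or exceeds the $200,000 cutoff, so the credit is $0.
Working Family Credit: $241,000 is below the $246,000 cutoff, so the full $6,975 applies.
Total: $5,075 + $5,400 + $0 + $6,975 = $17,450.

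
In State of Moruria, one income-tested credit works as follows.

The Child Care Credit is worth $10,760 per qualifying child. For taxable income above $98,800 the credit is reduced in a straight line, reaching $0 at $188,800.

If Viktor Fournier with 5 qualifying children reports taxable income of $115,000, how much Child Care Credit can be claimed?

Child Care Credit: base = 5 × $10,760 = $53,800. $115,000 is $16,200 into a $90,000 phase-out range, leaving 73,800/90,000 of the credit: $53,800 × 73,800/90,000 = $44,116.

$44,116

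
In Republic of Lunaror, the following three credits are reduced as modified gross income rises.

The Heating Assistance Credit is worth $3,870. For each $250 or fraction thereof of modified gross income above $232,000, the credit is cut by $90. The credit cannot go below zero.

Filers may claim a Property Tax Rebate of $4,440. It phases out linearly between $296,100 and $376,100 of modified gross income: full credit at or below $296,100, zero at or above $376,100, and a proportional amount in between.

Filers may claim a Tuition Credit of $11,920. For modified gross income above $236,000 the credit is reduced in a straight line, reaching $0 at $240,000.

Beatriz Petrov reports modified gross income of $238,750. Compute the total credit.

Heating Assistance Credit: income exceeds $232,000 by $6,750, which is 27 full-or-partial $250 increments; reduction = 27 × $90 = $2,430, leaving $1,440.
Property Tax Rebate: $238,750 is at or below the $296,100 threshold, so the full $4,440 applies.
Tuition Credit: $238,750 is $2,750 into a $4,000 phase-out range, leaving 1,250/4,000 of the credit: $11,920 × 1,250/4,000 = $3,725.
Total: $1,440 + $4,440 + $3,725 = $9,605.

$9,605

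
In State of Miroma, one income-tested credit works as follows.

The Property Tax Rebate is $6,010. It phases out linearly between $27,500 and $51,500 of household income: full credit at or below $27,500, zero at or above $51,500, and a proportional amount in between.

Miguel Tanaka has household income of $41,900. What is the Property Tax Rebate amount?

Property Tax Rebate: $41,900 is $14,400 into a $24,000 phase-out range, leaving 9,600/24,000 of the credit: $6,010 × 9,600/24,000 = $2,404.

$2,404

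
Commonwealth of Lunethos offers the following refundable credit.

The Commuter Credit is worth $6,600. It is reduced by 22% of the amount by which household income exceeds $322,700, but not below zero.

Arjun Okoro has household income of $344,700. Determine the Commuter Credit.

Commuter Credit: 22% of the $22,000 excess over $322,700 is $4,840; credit = $6,600 − $4,840 = $1,760.

$1,760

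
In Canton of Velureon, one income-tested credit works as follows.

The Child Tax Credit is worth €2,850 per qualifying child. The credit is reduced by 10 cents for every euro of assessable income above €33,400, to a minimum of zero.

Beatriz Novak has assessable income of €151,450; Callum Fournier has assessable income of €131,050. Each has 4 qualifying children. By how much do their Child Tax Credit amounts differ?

Beatriz (€151,450): Child Tax Credit: base = 4 × €2,850 = €11,400. 10% of the €118,050 excess over €33,400 is €11,805 ≥ base, so the credit is €0.
Callum (€131,050): Child Tax Credit: base = 4 × €2,850 = €11,400. 10% of the €97,650 excess over €33,400 is €9,765; credit = €11,400 − €9,765 = €1,635.
Difference: |€0 − €1,635| = €1,635.

€1,635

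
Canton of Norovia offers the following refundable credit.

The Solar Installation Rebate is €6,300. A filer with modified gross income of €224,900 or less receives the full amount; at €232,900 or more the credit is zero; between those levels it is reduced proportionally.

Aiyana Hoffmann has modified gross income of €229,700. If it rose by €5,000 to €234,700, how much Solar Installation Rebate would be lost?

At €229,700 — €229,700 is €4,800 into a €8,000 phase-out range, leaving 3,200/8,000 of the credit: €6,300 × 3,200/8,000 = €2,520.
At €234,700 — €234,700 is at or above €232,900, so the credit is €0.
Lost: €2,520 − €0 = €2,520.

€2,520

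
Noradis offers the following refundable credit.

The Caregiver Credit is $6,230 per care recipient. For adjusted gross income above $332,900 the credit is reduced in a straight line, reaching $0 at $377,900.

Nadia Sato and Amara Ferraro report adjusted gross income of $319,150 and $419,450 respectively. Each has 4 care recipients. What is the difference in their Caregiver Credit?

Nadia ($319,150): Caregiver Credit: base = 4 × $6,230 = $24,920. $319,150 is at or below the $332,900 threshold, so the full $24,920 applies.
Amara ($419,450): Caregiver Credit: base = 4 × $6,230 = $24,920. $419,450 is at or above $377,900, so the credit is $0.
Difference: |$24,920 − $0| = $24,920.

$24,920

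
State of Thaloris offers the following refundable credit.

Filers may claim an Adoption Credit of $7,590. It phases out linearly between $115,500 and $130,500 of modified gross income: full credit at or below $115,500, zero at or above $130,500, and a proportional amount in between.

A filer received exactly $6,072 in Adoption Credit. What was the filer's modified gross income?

$6,072 is 6,072/7,590 of the full $7,590, so 1,518/7,590 of the $15,000 range has been used: income = $115,500 + $15,000 × 1,518/7,590 = $118,500.

$118,500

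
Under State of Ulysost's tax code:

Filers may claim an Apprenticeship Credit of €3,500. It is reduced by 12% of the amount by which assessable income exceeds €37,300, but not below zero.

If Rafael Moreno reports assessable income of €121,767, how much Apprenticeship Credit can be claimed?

€0

Apprenticeship Credit: 12% of the €84,467 excess over €37,300 is €10,136.04 ≥ base, so the credit is €0.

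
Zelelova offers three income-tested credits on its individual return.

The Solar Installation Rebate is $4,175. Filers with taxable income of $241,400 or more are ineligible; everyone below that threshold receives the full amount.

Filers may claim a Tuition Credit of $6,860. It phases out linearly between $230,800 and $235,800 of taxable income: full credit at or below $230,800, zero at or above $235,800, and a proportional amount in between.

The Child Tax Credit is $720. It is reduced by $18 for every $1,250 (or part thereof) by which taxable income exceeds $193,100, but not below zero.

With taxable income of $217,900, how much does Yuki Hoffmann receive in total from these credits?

Solar Installation Rebate: $217,900 is below the $241,400 cutoff, so the full $4,175 applies.
Tuition Credit: $217,900 is at or below the $230,800 threshold, so the full $6,860 applies.
Child Tax Credit: income exceeds $193,100 by $24,800, which is 20 full-or-partial $1,250 increments; reduction = 20 × $18 = $360, leaving $360.
Total: $4,175 + $6,860 + $360 = $11,395.

$11,395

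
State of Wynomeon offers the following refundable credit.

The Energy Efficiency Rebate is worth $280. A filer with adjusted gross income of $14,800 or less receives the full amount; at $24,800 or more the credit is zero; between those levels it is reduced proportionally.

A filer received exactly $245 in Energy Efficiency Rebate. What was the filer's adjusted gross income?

$16,050

$245 is 245/280 of the full $280, so 35/280 of the $10,000 range has been used: income = $14,800 + $10,000 × 35/280 = $16,050.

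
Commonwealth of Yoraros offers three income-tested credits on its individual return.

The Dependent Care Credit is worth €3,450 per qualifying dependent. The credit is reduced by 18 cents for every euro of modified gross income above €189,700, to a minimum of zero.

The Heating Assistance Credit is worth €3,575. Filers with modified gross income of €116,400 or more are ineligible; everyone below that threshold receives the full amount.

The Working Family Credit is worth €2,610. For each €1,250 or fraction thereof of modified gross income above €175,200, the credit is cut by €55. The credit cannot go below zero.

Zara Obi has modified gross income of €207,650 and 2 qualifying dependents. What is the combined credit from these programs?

€4,849

Dependent Care Credit: base = 2 × €3,450 = €6,900. 18% of the €17,950 excess over €189,700 is €3,231; credit = €6,900 − €3,231 = €3,669.
Heating Assistance Credit: €207,650 meets or exceeds the €116,400 cutoff, so the credit is €0.
Working Family Credit: income exceeds €175,200 by €32,450, which is 26 full-or-partial €1,250 increments; reduction = 26 × €55 = €1,430, leaving €1,180.
Total: €3,669 + €0 + €1,180 = €4,849.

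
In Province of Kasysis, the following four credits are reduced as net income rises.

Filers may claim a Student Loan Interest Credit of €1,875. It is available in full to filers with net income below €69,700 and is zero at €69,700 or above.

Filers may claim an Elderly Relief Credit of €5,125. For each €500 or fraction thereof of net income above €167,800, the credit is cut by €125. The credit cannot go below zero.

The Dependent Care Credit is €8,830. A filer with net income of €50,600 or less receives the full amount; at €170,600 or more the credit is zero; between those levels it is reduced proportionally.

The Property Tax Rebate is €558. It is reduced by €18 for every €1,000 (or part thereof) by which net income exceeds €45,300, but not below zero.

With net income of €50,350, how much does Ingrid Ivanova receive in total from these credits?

€16,280

Student Loan Interest Credit: €50,350 is below the €69,700 cutoff, so the full €1,875 applies.
Elderly Relief Credit: €50,350 is at or below the €167,800 threshold, so the full €5,125 applies.
Dependent Care Credit: €50,350 is at or below the €50,600 threshold, so the full €8,830 applies.
Property Tax Rebate: income exceeds €45,300 by €5,050, which is 6 full-or-partial €1,000 increments; reduction = 6 × €18 = €108, leaving €450.
Total: €1,875 + €5,125 + €8,830 + €450 = €16,280.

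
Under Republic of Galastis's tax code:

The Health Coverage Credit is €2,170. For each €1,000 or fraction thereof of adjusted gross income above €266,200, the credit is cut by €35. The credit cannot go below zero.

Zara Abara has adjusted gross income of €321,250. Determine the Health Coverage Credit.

Health Coverage Credit: income exceeds €266,200 by €55,050, which is 56 full-or-partial €1,000 increments; reduction = 56 × €35 = €1,960, leaving €210.

€210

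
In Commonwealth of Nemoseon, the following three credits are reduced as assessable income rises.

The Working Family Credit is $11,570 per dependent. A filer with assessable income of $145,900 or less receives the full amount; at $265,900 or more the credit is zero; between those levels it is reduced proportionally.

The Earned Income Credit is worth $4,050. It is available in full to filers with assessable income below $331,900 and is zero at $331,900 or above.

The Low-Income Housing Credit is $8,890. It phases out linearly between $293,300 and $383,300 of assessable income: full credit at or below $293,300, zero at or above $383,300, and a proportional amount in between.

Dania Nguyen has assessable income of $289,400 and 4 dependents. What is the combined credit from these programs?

Working Family Credit: base = 4 × $11,570 = $46,280. $289,400 is at or above $265,900, so the credit is $0.
Earned Income Credit: $289,400 is below the $331,900 cutoff, so the full $4,050 applies.
Low-Income Housing Credit: $289,400 is at or below the $293,300 threshold, so the full $8,890 applies.
Total: $0 + $4,050 + $8,890 = $12,940.

$12,940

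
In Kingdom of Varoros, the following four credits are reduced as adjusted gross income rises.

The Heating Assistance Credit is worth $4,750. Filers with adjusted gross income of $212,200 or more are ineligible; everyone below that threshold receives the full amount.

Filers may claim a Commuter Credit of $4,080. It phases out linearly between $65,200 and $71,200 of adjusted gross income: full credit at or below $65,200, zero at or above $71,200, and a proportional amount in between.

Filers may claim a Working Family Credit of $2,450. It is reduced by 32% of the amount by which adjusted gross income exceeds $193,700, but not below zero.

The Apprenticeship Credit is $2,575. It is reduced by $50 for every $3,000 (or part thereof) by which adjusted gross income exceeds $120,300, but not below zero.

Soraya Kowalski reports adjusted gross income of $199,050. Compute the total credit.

$6,713

Heating Assistance Credit: $199,050 is below the $212,200 cutoff, so the full $4,750 applies.
Commuter Credit: $199,050 is at or above $71,200, so the credit is $0.
Working Family Credit: 32% of the $5,350 excess over $193,700 is $1,712; credit = $2,450 − $1,712 = $738.
Apprenticeship Credit: income exceeds $120,300 by $78,750, which is 27 full-or-partial $3,000 increments; reduction = 27 × $50 = $1,350, leaving $1,225.
Total: $4,750 + $0 + $738 + $1,225 = $6,713.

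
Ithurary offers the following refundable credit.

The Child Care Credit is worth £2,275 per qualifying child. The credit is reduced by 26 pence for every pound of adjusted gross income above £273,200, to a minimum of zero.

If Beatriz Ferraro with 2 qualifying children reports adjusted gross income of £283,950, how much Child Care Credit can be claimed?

£1,755

Child Care Credit: base = 2 × £2,275 = £4,550. 26% of the £10,750 excess over £273,200 is £2,795; credit = £4,550 − £2,795 = £1,755.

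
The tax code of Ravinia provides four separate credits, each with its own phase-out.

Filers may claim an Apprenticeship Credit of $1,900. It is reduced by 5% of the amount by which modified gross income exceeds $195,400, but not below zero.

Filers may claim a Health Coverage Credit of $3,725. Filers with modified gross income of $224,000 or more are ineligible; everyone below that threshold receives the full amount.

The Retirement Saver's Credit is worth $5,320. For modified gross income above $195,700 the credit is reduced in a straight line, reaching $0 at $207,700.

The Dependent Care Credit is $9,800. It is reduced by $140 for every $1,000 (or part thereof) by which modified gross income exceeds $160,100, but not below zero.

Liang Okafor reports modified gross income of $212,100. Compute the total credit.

Apprenticeship Credit: 5% of the $16,700 excess over $195,400 is $835; credit = $1,900 − $835 = $1,065.
Health Coverage Credit: $212,100 is below the $224,000 cutoff, so the full $3,725 applies.
Retirement Saver's Credit: $212,100 is at or above $207,700, so the credit is $0.
Dependent Care Credit: income exceeds $160,100 by $52,000, which is 52 full-or-partial $1,000 increments; reduction = 52 × $140 = $7,280, leaving $2,520.
Total: $1,065 + $3,725 + $0 + $2,520 = $7,310.

$7,310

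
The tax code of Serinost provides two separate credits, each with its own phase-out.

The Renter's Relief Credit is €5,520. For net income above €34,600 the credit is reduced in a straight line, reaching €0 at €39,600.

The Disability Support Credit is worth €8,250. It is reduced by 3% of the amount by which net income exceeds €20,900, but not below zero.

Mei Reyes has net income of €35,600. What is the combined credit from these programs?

€12,225

Renter's Relief Credit: €35,600 is €1,000 into a €5,000 phase-out range, leaving 4,000/5,000 of the credit: €5,520 × 4,000/5,000 = €4,416.
Disability Support Credit: 3% of the €14,700 excess over €20,900 is €441; credit = €8,250 − €441 = €7,809.
Total: €4,416 + €7,809 = €12,225.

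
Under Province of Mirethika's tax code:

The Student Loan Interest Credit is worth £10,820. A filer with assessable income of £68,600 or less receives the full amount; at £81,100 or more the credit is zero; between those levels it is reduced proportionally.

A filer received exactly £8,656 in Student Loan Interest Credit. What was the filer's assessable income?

£71,100

£8,656 is 8,656/10,820 of the full £10,820, so 2,164/10,820 of the £12,500 range has been used: income = £68,600 + £12,500 × 2,164/10,820 = £71,100.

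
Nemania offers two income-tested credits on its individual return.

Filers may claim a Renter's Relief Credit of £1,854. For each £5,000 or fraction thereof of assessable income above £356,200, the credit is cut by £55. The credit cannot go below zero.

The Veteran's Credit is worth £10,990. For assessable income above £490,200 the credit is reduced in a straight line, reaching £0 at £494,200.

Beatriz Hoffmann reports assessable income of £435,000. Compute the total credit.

Renter's Relief Credit: income exceeds £356,200 by £78,800, which is 16 full-or-partial £5,000 increments; reduction = 16 × £55 = £880, leaving £974.
Veteran's Credit: £435,000 is at or below the £490,200 threshold, so the full £10,990 applies.
Total: £974 + £10,990 = £11,964.

£11,964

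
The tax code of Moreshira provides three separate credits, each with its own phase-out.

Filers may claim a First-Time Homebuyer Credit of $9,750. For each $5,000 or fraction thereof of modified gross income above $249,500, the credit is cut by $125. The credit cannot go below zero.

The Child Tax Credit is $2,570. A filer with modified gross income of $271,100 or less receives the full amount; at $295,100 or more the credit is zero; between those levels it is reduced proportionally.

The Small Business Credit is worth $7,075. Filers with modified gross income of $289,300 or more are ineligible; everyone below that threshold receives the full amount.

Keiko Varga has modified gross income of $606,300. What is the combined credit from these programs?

$750

First-Time Homebuyer Credit: income exceeds $249,500 by $356,800, which is 72 full-or-partial $5,000 increments; reduction = 72 × $125 = $9,000, leaving $750.
Child Tax Credit: $606,300 is at or above $295,100, so the credit is $0.
Small Business Credit: $606,300 meets or exceeds the $289,300 cutoff, so the credit is $0.
Total: $750 + $0 + $0 = $750.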